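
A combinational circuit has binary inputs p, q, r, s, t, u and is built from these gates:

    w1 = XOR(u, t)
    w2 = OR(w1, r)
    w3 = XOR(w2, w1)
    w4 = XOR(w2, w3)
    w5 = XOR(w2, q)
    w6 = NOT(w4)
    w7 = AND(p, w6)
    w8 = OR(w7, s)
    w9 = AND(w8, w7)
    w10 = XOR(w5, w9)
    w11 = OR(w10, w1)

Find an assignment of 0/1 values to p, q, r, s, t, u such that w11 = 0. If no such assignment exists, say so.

p=0, q=1, r=1, s=1, t=1, u=1

w11 = OR(w10, w1) must be 0, so both w10 = 0 and w1 = 0.
Check with p=0, q=1, r=1, s=1, t=1, u=1:
w1 = XOR(u, t) = XOR(1, 1) = 0
w2 = OR(w1, r) = OR(0, 1) = 1
w3 = XOR(w2, w1) = XOR(1, 0) = 1
w4 = XOR(w2, w3) = XOR(1, 1) = 0
w5 = XOR(w2, q) = XOR(1, 1) = 0
w6 = NOT(w4) = NOT 0 = 1
w7 = AND(p, w6) = AND(0, 1) = 0
w8 = OR(w7, s) = OR(0, 1) = 1
w9 = AND(w8, w7) = AND(1, 0) = 0
w10 = XOR(w5, w9) = XOR(0, 0) = 0
w11 = OR(w10, w1) = OR(0, 0) = 0
So w11 = 0 as required.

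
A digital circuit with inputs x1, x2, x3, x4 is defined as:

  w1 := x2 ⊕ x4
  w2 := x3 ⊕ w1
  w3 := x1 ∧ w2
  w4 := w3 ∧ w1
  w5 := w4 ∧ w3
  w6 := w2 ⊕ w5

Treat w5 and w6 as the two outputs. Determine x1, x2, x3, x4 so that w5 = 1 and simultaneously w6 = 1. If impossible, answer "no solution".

no solution exists

Across all 16 input combinations, none give both w5 = 1 and w6 = 1.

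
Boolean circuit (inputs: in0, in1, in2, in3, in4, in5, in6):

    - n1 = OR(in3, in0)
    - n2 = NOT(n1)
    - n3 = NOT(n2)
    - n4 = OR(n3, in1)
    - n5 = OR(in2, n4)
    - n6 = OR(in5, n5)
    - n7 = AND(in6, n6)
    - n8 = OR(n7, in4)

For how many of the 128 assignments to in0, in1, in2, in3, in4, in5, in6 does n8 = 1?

95

n8 = OR(n7, in4) must be 1, so at least one of n7, in4 is 1.
Enumerating the 128 input combinations, 95 give n8 = 1 and 33 give n8 = 0.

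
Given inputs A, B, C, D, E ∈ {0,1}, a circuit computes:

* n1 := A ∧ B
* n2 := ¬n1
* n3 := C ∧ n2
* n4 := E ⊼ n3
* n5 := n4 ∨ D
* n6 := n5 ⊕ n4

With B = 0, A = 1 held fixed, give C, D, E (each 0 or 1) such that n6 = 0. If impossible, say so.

n6 = n5 ⊕ n4 must be 0, so n5 and n4 are equal.
Check with B = 0, A = 1 and C=1, D=0, E=1:
n1 = A ∧ B = 1 ∧ 0 = 0
n2 = ¬n1 = ¬0 = 1
n3 = C ∧ n2 = 1 ∧ 1 = 1
n4 = E ⊼ n3 = 1 ⊼ 1 = 0
n5 = n4 ∨ D = 0 ∨ 0 = 0
n6 = n5 ⊕ n4 = 0 ⊕ 0 = 0
So n6 = 0.

C=1, D=0, E=1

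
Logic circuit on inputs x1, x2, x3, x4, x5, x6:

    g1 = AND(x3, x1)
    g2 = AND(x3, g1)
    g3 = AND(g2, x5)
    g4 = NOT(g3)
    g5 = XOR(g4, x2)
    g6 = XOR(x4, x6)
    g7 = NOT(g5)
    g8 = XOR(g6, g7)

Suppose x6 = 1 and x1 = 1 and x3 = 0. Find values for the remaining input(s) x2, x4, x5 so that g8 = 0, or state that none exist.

Check with x6 = 1 and x1 = 1 and x3 = 0 and x2=1, x4=0, x5=1:
g1 = AND(x3, x1) = AND(0, 1) = 0
g2 = AND(x3, g1) = AND(0, 0) = 0
g3 = AND(g2, x5) = AND(0, 1) = 0
g4 = NOT(g3) = NOT 0 = 1
g5 = XOR(g4, x2) = XOR(1, 1) = 0
g6 = XOR(x4, x6) = XOR(0, 1) = 1
g7 = NOT(g5) = NOT 0 = 1
g8 = XOR(g6, g7) = XOR(1, 1) = 0
So g8 = 0.

x2=1, x4=0, x5=1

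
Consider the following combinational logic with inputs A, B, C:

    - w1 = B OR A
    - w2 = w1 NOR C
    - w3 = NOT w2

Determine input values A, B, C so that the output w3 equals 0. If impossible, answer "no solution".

A=0 B=0 C=0

Check with A=0 B=0 C=0:
w1 = B OR A = 0 OR 0 = 0
w2 = w1 NOR C = 0 NOR 0 = 1
w3 = NOT w2 = NOT 1 = 0
So w3 = 0 as required.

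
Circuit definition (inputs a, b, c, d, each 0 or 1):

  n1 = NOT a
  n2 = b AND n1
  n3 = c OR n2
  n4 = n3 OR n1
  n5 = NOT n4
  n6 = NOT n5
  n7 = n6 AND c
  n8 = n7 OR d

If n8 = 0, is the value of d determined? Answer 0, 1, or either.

n8 = n7 OR d must be 0, so both n7 = 0 and d = 0.
Every assignment with n8 = 0 has d = 0; there are 4 such assignment(s).
  a=0, b=0, c=0, d=0
  a=0, b=1, c=0, d=0
  a=1, b=0, c=0, d=0
  a=1, b=1, c=0, d=0

0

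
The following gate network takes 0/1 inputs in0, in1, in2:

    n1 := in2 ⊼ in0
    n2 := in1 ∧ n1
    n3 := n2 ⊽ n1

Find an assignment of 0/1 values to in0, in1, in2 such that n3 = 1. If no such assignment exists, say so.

n3 = n2 ⊽ n1 must be 1, so both n2 = 0 and n1 = 0.
n2 = in1 ∧ n1 must be 0, so at least one of in1, n1 is 0.
Check with in0=1 in1=0 in2=1:
n1 = in2 ⊼ in0 = 1 ⊼ 1 = 0
n2 = in1 ∧ n1 = 0 ∧ 0 = 0
n3 = n2 ⊽ n1 = 0 ⊽ 0 = 1
So n3 = 1 as required.

in0=1 in1=0 in2=1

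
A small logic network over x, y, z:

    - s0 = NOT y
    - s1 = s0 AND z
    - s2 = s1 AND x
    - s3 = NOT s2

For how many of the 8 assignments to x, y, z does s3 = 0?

1

s3 = NOT s2 must be 0, so s2 = 1.
s2 = s1 AND x must be 1, so both s1 = 1 and x = 1.
Satisfying assignments:
  x=1, y=0, z=1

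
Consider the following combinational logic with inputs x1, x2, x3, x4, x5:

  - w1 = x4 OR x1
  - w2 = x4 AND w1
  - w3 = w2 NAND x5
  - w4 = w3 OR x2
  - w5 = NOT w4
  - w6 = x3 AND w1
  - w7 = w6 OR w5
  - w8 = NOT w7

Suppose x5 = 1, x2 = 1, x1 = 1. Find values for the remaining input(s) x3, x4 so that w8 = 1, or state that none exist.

x3=0, x4=1

w8 = NOT w7 must be 1, so w7 = 0.
w7 = w6 OR w5 must be 0, so both w6 = 0 and w5 = 0.
Check with x5 = 1, x2 = 1, x1 = 1 and x3=0, x4=1:
w1 = x4 OR x1 = 1 OR 1 = 1
w2 = x4 AND w1 = 1 AND 1 = 1
w3 = w2 NAND x5 = 1 NAND 1 = 0
w4 = w3 OR x2 = 0 OR 1 = 1
w5 = NOT w4 = NOT 1 = 0
w6 = x3 AND w1 = 0 AND 1 = 0
w7 = w6 OR w5 = 0 OR 0 = 0
w8 = NOT w7 = NOT 0 = 1
So w8 = 1.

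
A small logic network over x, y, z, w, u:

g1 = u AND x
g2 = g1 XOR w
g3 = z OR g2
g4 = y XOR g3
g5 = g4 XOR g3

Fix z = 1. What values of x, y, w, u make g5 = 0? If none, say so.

x=0, y=0, w=0, u=0

g5 = g4 XOR g3 must be 0, so g4 and g3 are equal.
Check with z = 1 and x=0, y=0, w=0, u=0:
g1 = u AND x = 0 AND 0 = 0
g2 = g1 XOR w = 0 XOR 0 = 0
g3 = z OR g2 = 1 OR 0 = 1
g4 = y XOR g3 = 0 XOR 1 = 1
g5 = g4 XOR g3 = 1 XOR 1 = 0
So g5 = 0.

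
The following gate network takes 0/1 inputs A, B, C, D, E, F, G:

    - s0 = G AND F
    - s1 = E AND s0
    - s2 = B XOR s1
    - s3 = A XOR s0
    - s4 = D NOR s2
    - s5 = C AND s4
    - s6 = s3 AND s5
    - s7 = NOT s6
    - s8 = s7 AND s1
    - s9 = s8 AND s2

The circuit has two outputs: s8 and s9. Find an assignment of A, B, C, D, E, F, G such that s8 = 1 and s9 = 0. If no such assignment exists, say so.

A=1, B=1, C=0, D=1, E=1, F=1, G=1

Check with A=1, B=1, C=0, D=1, E=1, F=1, G=1:
s0 = G AND F = 1 AND 1 = 1
s1 = E AND s0 = 1 AND 1 = 1
s2 = B XOR s1 = 1 XOR 1 = 0
s3 = A XOR s0 = 1 XOR 1 = 0
s4 = D NOR s2 = 1 NOR 0 = 0
s5 = C AND s4 = 0 AND 0 = 0
s6 = s3 AND s5 = 0 AND 0 = 0
s7 = NOT s6 = NOT 0 = 1
s8 = s7 AND s1 = 1 AND 1 = 1
s9 = s8 AND s2 = 1 AND 0 = 0
So s8 = 1 and s9 = 0.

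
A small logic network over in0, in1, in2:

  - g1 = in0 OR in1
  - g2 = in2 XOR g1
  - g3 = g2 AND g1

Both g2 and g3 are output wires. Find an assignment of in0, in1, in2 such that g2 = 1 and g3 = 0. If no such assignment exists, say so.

in0=0, in1=0, in2=1

Check with in0=0, in1=0, in2=1:
g1 = in0 OR in1 = 0 OR 0 = 0
g2 = in2 XOR g1 = 1 XOR 0 = 1
g3 = g2 AND g1 = 1 AND 0 = 0
So g2 = 1 and g3 = 0.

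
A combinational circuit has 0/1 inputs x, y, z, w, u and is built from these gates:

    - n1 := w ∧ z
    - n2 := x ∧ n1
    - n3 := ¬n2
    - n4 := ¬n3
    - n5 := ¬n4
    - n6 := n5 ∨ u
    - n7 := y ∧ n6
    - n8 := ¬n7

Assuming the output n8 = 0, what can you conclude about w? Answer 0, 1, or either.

Both values of w occur among assignments with n8 = 0:
  w=0: x=0, y=1, z=0, w=0, u=0
  w=1: x=0, y=1, z=0, w=1, u=0

either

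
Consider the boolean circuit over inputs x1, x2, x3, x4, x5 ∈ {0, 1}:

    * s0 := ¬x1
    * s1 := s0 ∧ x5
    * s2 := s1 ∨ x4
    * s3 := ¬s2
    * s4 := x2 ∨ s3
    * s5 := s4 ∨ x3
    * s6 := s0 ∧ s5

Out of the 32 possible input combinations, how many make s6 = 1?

s6 = s0 ∧ s5 must be 1, so both s0 = 1 and s5 = 1.
s0 = ¬x1 must be 1, so x1 = 0.
Enumerating the 32 input combinations, 13 give s6 = 1 and 19 give s6 = 0.

13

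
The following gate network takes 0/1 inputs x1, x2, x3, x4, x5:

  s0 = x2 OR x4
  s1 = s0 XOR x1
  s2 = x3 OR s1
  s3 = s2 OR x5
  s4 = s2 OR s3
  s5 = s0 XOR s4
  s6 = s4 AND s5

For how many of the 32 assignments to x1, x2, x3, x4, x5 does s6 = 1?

s6 = s4 AND s5 must be 1, so both s4 = 1 and s5 = 1.
s4 = s2 OR s3 must be 1, so at least one of s2, s3 is 1.
s5 = s0 XOR s4 must be 1, so s0 and s4 differ.
Enumerating the 32 input combinations, 7 give s6 = 1 and 25 give s6 = 0.

7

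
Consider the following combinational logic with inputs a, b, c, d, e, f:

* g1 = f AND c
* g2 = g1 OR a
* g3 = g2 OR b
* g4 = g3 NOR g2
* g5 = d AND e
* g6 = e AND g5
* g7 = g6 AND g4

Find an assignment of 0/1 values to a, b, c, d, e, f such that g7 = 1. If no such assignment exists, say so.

a=0 b=0 c=0 d=1 e=1 f=1

g7 = g6 AND g4 must be 1, so both g6 = 1 and g4 = 1.
g6 = e AND g5 must be 1, so both e = 1 and g5 = 1.
g4 = g3 NOR g2 must be 1, so both g3 = 0 and g2 = 0.
Check with a=0 b=0 c=0 d=1 e=1 f=1:
g1 = f AND c = 1 AND 0 = 0
g2 = g1 OR a = 0 OR 0 = 0
g3 = g2 OR b = 0 OR 0 = 0
g4 = g3 NOR g2 = 0 NOR 0 = 1
g5 = d AND e = 1 AND 1 = 1
g6 = e AND g5 = 1 AND 1 = 1
g7 = g6 AND g4 = 1 AND 1 = 1
So g7 = 1 as required.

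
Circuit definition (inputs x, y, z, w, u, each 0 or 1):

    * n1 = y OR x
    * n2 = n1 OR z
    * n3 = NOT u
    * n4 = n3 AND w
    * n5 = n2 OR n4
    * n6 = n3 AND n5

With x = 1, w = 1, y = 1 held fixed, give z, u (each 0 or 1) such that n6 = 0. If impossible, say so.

n6 = n3 AND n5 must be 0, so at least one of n3, n5 is 0.
Check with x = 1, w = 1, y = 1 and z=1, u=1:
n1 = y OR x = 1 OR 1 = 1
n2 = n1 OR z = 1 OR 1 = 1
n3 = NOT u = NOT 1 = 0
n4 = n3 AND w = 0 AND 1 = 0
n5 = n2 OR n4 = 1 OR 0 = 1
n6 = n3 AND n5 = 0 AND 1 = 0
So n6 = 0.

z=1 u=1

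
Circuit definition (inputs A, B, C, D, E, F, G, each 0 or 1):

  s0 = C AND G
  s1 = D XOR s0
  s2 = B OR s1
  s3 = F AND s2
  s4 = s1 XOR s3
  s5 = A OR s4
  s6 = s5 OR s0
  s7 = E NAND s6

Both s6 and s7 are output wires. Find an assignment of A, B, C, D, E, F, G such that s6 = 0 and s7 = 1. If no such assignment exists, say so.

A=0, B=0, C=0, D=1, E=0, F=1, G=0

Check with A=0, B=0, C=0, D=1, E=0, F=1, G=0:
s0 = C AND G = 0 AND 0 = 0
s1 = D XOR s0 = 1 XOR 0 = 1
s2 = B OR s1 = 0 OR 1 = 1
s3 = F AND s2 = 1 AND 1 = 1
s4 = s1 XOR s3 = 1 XOR 1 = 0
s5 = A OR s4 = 0 OR 0 = 0
s6 = s5 OR s0 = 0 OR 0 = 0
s7 = E NAND s6 = 0 NAND 0 = 1
So s6 = 0 and s7 = 1.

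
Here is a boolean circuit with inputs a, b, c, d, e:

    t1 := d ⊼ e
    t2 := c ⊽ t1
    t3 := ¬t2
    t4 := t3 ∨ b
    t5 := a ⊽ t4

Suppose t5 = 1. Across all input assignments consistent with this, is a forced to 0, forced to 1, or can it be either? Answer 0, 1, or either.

t5 = a ⊽ t4 must be 1, so both a = 0 and t4 = 0.
t4 = t3 ∨ b must be 0, so both t3 = 0 and b = 0.
t3 = ¬t2 must be 0, so t2 = 1.
Every assignment with t5 = 1 has a = 0; there are 1 such assignment(s).
  a=0, b=0, c=0, d=1, e=1

0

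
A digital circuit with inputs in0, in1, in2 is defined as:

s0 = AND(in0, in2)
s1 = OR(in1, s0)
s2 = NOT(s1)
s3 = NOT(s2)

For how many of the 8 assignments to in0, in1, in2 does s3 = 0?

s3 = NOT(s2) must be 0, so s2 = 1.
s2 = NOT(s1) must be 1, so s1 = 0.
s1 = OR(in1, s0) must be 0, so both in1 = 0 and s0 = 0.
Satisfying assignments:
  in0=0, in1=0, in2=0
  in0=0, in1=0, in2=1
  in0=1, in1=0, in2=0

3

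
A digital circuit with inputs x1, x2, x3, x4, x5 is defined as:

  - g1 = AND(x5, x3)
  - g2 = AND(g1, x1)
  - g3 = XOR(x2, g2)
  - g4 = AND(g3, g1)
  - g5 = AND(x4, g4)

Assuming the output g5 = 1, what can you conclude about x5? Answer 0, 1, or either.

1

g5 = AND(x4, g4) must be 1, so both x4 = 1 and g4 = 1.
Every assignment with g5 = 1 has x5 = 1; there are 2 such assignment(s).
  x1=0, x2=1, x3=1, x4=1, x5=1
  x1=1, x2=0, x3=1, x4=1, x5=1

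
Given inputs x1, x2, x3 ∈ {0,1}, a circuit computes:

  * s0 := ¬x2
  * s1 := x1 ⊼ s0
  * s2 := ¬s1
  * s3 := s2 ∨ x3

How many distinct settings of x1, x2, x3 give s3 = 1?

5

s3 = s2 ∨ x3 must be 1, so at least one of s2, x3 is 1.
Satisfying assignments:
  x1=0, x2=0, x3=1
  x1=0, x2=1, x3=1
  x1=1, x2=0, x3=0
  x1=1, x2=0, x3=1
  x1=1, x2=1, x3=1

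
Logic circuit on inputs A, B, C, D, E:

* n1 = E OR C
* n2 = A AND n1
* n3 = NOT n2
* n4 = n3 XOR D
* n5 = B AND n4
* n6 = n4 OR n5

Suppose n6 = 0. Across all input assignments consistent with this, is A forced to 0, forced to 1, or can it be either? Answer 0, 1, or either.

either

Both values of A occur among assignments with n6 = 0:
  A=0: A=0, B=0, C=0, D=1, E=0
  A=1: A=1, B=0, C=0, D=0, E=1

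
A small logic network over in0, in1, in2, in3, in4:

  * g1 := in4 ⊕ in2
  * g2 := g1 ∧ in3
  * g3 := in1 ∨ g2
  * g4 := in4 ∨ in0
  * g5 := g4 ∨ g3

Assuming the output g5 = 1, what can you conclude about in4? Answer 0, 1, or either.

Both values of in4 occur among assignments with g5 = 1:
  in4=0: in0=0, in1=0, in2=1, in3=1, in4=0
  in4=1: in0=0, in1=0, in2=0, in3=0, in4=1

either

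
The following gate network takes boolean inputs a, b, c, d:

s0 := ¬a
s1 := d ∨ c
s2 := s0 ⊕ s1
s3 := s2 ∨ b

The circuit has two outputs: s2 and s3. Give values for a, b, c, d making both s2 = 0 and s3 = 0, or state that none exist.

a=1, b=0, c=0, d=0

Check with a=1, b=0, c=0, d=0:
s0 = ¬a = ¬1 = 0
s1 = d ∨ c = 0 ∨ 0 = 0
s2 = s0 ⊕ s1 = 0 ⊕ 0 = 0
s3 = s2 ∨ b = 0 ∨ 0 = 0
So s2 = 0 and s3 = 0.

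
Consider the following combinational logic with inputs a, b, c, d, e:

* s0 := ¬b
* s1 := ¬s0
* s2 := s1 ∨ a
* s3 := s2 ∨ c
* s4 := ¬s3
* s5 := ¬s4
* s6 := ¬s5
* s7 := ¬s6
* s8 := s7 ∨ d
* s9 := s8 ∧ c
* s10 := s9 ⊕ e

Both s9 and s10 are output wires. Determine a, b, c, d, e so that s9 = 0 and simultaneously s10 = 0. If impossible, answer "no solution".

Check with a=1, b=1, c=0, d=1, e=0:
s0 = ¬b = ¬1 = 0
s1 = ¬s0 = ¬0 = 1
s2 = s1 ∨ a = 1 ∨ 1 = 1
s3 = s2 ∨ c = 1 ∨ 0 = 1
s4 = ¬s3 = ¬1 = 0
s5 = ¬s4 = ¬0 = 1
s6 = ¬s5 = ¬1 = 0
s7 = ¬s6 = ¬0 = 1
s8 = s7 ∨ d = 1 ∨ 1 = 1
s9 = s8 ∧ c = 1 ∧ 0 = 0
s10 = s9 ⊕ e = 0 ⊕ 0 = 0
So s9 = 0 and s10 = 0.

a=1, b=1, c=0, d=1, e=0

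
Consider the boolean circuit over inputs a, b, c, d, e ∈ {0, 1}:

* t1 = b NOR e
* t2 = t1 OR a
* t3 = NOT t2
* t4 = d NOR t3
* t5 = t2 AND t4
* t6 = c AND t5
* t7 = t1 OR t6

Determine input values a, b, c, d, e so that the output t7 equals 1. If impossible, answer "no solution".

Check with a=0 b=0 c=0 d=1 e=0:
t1 = b NOR e = 0 NOR 0 = 1
t2 = t1 OR a = 1 OR 0 = 1
t3 = NOT t2 = NOT 1 = 0
t4 = d NOR t3 = 1 NOR 0 = 0
t5 = t2 AND t4 = 1 AND 0 = 0
t6 = c AND t5 = 0 AND 0 = 0
t7 = t1 OR t6 = 1 OR 0 = 1
So t7 = 1 as required.

a=0 b=0 c=0 d=1 e=0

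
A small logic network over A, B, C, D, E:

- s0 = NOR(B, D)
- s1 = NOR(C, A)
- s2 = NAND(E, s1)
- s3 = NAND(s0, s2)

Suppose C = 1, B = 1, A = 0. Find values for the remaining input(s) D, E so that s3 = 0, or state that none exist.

no solution exists

With C = 1, B = 1, A = 0 fixed, none of the 4 settings of D, E give s3 = 0.
For example, with D=0, E=1:
s0 = NOR(B, D) = NOR(1, 0) = 0
s1 = NOR(C, A) = NOR(1, 0) = 0
s2 = NAND(E, s1) = NAND(1, 0) = 1
s3 = NAND(s0, s2) = NAND(0, 1) = 1
giving s3 = 1 ≠ 0.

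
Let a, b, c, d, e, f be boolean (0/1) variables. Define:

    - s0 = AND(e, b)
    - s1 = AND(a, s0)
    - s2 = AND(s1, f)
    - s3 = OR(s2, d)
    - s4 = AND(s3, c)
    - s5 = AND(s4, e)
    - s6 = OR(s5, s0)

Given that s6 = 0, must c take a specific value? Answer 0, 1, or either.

either

Both values of c occur among assignments with s6 = 0:
  c=0: a=0, b=0, c=0, d=0, e=0, f=0
  c=1: a=0, b=0, c=1, d=0, e=0, f=0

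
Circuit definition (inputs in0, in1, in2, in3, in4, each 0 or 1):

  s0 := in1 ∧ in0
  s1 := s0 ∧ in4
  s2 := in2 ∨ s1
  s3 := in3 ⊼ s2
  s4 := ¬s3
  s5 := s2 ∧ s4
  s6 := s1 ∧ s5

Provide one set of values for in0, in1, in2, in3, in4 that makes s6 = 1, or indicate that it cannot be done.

s6 = s1 ∧ s5 must be 1, so both s1 = 1 and s5 = 1.
Check with in0=1, in1=1, in2=0, in3=1, in4=1:
s0 = in1 ∧ in0 = 1 ∧ 1 = 1
s1 = s0 ∧ in4 = 1 ∧ 1 = 1
s2 = in2 ∨ s1 = 0 ∨ 1 = 1
s3 = in3 ⊼ s2 = 1 ⊼ 1 = 0
s4 = ¬s3 = ¬0 = 1
s5 = s2 ∧ s4 = 1 ∧ 1 = 1
s6 = s1 ∧ s5 = 1 ∧ 1 = 1
So s6 = 1 as required.

in0=1, in1=1, in2=0, in3=1, in4=1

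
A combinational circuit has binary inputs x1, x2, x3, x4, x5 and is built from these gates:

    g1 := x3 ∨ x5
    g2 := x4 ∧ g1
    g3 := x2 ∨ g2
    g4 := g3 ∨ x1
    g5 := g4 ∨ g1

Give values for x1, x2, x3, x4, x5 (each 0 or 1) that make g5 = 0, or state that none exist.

g5 = g4 ∨ g1 must be 0, so both g4 = 0 and g1 = 0.
g4 = g3 ∨ x1 must be 0, so both g3 = 0 and x1 = 0.
g1 = x3 ∨ x5 must be 0, so both x3 = 0 and x5 = 0.
Check with x1=0 x2=0 x3=0 x4=1 x5=0:
g1 = x3 ∨ x5 = 0 ∨ 0 = 0
g2 = x4 ∧ g1 = 1 ∧ 0 = 0
g3 = x2 ∨ g2 = 0 ∨ 0 = 0
g4 = g3 ∨ x1 = 0 ∨ 0 = 0
g5 = g4 ∨ g1 = 0 ∨ 0 = 0
So g5 = 0 as required.

x1=0 x2=0 x3=0 x4=1 x5=0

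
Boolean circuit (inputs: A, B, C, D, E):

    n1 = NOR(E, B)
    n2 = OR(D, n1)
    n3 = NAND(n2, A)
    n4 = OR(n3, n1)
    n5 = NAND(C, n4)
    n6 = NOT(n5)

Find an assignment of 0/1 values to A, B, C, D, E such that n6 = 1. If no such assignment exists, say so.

A=1 B=0 C=1 D=0 E=0

Check with A=1 B=0 C=1 D=0 E=0:
n1 = NOR(E, B) = NOR(0, 0) = 1
n2 = OR(D, n1) = OR(0, 1) = 1
n3 = NAND(n2, A) = NAND(1, 1) = 0
n4 = OR(n3, n1) = OR(0, 1) = 1
n5 = NAND(C, n4) = NAND(1, 1) = 0
n6 = NOT(n5) = NOT 0 = 1
So n6 = 1 as required.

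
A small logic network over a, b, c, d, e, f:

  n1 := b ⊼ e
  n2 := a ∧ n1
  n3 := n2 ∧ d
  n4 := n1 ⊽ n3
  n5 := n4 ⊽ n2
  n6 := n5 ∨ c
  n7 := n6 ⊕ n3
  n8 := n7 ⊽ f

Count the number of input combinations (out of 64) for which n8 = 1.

n8 = n7 ⊽ f must be 1, so both n7 = 0 and f = 0.
n7 = n6 ⊕ n3 must be 0, so n6 and n3 are equal.
Enumerating the 64 input combinations, 10 give n8 = 1 and 54 give n8 = 0.

10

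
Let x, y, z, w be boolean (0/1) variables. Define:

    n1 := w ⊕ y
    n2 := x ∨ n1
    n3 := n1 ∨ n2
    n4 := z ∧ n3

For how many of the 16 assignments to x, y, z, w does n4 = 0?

n4 = z ∧ n3 must be 0, so at least one of z, n3 is 0.
Enumerating the 16 input combinations, 10 give n4 = 0 and 6 give n4 = 1.

10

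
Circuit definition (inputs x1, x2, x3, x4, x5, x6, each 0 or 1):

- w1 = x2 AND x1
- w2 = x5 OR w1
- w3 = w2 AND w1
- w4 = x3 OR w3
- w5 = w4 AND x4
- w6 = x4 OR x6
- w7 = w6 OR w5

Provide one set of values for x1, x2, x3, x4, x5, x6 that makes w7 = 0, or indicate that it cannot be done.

x1=1 x2=0 x3=0 x4=0 x5=0 x6=0

Check with x1=1 x2=0 x3=0 x4=0 x5=0 x6=0:
w1 = x2 AND x1 = 0 AND 1 = 0
w2 = x5 OR w1 = 0 OR 0 = 0
w3 = w2 AND w1 = 0 AND 0 = 0
w4 = x3 OR w3 = 0 OR 0 = 0
w5 = w4 AND x4 = 0 AND 0 = 0
w6 = x4 OR x6 = 0 OR 0 = 0
w7 = w6 OR w5 = 0 OR 0 = 0
So w7 = 0 as required.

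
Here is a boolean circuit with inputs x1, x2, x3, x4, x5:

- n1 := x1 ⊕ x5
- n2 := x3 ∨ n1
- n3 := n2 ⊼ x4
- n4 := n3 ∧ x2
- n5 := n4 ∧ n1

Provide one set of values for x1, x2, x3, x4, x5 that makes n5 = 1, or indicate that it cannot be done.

x1=0, x2=1, x3=1, x4=0, x5=1

n5 = n4 ∧ n1 must be 1, so both n4 = 1 and n1 = 1.
n4 = n3 ∧ x2 must be 1, so both n3 = 1 and x2 = 1.
Check with x1=0, x2=1, x3=1, x4=0, x5=1:
n1 = x1 ⊕ x5 = 0 ⊕ 1 = 1
n2 = x3 ∨ n1 = 1 ∨ 1 = 1
n3 = n2 ⊼ x4 = 1 ⊼ 0 = 1
n4 = n3 ∧ x2 = 1 ∧ 1 = 1
n5 = n4 ∧ n1 = 1 ∧ 1 = 1
So n5 = 1 as required.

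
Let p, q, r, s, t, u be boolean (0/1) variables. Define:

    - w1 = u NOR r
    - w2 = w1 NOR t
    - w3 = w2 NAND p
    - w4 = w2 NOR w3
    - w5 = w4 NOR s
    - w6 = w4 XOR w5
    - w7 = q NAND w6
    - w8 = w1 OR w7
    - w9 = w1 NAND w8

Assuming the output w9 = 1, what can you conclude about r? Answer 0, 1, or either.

either

Both values of r occur among assignments with w9 = 1:
  r=0: p=0, q=0, r=0, s=0, t=0, u=1
  r=1: p=0, q=0, r=1, s=0, t=0, u=0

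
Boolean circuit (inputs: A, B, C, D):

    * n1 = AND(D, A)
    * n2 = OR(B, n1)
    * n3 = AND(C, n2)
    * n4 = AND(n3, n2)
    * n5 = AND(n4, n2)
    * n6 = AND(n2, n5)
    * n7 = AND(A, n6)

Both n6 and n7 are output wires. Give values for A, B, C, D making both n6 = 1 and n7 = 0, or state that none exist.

Check with A=0 B=1 C=1 D=0:
n1 = AND(D, A) = AND(0, 0) = 0
n2 = OR(B, n1) = OR(1, 0) = 1
n3 = AND(C, n2) = AND(1, 1) = 1
n4 = AND(n3, n2) = AND(1, 1) = 1
n5 = AND(n4, n2) = AND(1, 1) = 1
n6 = AND(n2, n5) = AND(1, 1) = 1
n7 = AND(A, n6) = AND(0, 1) = 0
So n6 = 1 and n7 = 0.

A=0 B=1 C=1 D=0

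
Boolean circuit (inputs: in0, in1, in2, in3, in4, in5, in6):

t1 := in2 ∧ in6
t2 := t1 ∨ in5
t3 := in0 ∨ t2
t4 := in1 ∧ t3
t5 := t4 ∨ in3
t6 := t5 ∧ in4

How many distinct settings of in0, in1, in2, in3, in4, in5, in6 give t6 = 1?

45

t6 = t5 ∧ in4 must be 1, so both t5 = 1 and in4 = 1.
t5 = t4 ∨ in3 must be 1, so at least one of t4, in3 is 1.
Enumerating the 128 input combinations, 45 give t6 = 1 and 83 give t6 = 0.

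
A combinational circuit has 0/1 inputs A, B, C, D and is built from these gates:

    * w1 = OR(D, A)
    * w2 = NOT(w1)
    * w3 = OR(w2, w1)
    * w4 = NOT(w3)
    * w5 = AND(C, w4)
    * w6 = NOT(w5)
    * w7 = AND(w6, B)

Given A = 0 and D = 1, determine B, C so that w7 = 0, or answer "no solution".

B=0 C=0

w7 = AND(w6, B) must be 0, so at least one of w6, B is 0.
Check with A = 0 and D = 1 and B=0, C=0:
w1 = OR(D, A) = OR(1, 0) = 1
w2 = NOT(w1) = NOT 1 = 0
w3 = OR(w2, w1) = OR(0, 1) = 1
w4 = NOT(w3) = NOT 1 = 0
w5 = AND(C, w4) = AND(0, 0) = 0
w6 = NOT(w5) = NOT 0 = 1
w7 = AND(w6, B) = AND(1, 0) = 0
So w7 = 0.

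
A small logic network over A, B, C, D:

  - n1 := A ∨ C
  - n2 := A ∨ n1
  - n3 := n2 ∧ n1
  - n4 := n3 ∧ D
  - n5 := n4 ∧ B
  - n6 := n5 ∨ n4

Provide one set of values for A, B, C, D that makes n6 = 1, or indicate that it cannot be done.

n6 = n5 ∨ n4 must be 1, so at least one of n5, n4 is 1.
Check with A=1, B=1, C=0, D=1:
n1 = A ∨ C = 1 ∨ 0 = 1
n2 = A ∨ n1 = 1 ∨ 1 = 1
n3 = n2 ∧ n1 = 1 ∧ 1 = 1
n4 = n3 ∧ D = 1 ∧ 1 = 1
n5 = n4 ∧ B = 1 ∧ 1 = 1
n6 = n5 ∨ n4 = 1 ∨ 1 = 1
So n6 = 1 as required.

A=1, B=1, C=0, D=1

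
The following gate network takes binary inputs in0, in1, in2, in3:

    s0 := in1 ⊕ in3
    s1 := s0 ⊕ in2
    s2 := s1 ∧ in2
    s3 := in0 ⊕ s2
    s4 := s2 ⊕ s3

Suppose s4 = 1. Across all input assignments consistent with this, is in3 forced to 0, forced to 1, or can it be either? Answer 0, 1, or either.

either

Both values of in3 occur among assignments with s4 = 1:
  in3=0: in0=1, in1=0, in2=0, in3=0
  in3=1: in0=1, in1=0, in2=0, in3=1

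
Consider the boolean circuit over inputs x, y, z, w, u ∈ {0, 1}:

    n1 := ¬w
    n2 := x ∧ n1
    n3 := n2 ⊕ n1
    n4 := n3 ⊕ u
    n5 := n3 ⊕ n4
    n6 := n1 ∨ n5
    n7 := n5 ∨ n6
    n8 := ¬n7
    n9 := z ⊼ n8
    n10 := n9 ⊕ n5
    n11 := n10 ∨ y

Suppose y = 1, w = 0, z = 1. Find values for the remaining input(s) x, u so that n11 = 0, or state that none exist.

no solution exists

With y = 1, w = 0, z = 1 fixed, none of the 4 settings of x, u give n11 = 0.
For example, with x=0, u=1:
n1 = ¬w = ¬0 = 1
n2 = x ∧ n1 = 0 ∧ 1 = 0
n3 = n2 ⊕ n1 = 0 ⊕ 1 = 1
n4 = n3 ⊕ u = 1 ⊕ 1 = 0
n5 = n3 ⊕ n4 = 1 ⊕ 0 = 1
n6 = n1 ∨ n5 = 1 ∨ 1 = 1
n7 = n5 ∨ n6 = 1 ∨ 1 = 1
n8 = ¬n7 = ¬1 = 0
n9 = z ⊼ n8 = 1 ⊼ 0 = 1
n10 = n9 ⊕ n5 = 1 ⊕ 1 = 0
n11 = n10 ∨ y = 0 ∨ 1 = 1
giving n11 = 1 ≠ 0.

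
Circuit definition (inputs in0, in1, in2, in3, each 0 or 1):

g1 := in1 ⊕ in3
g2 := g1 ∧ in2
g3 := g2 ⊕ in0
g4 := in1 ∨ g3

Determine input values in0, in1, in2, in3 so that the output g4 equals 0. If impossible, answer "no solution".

in0=0, in1=0, in2=0, in3=1

g4 = in1 ∨ g3 must be 0, so both in1 = 0 and g3 = 0.
g3 = g2 ⊕ in0 must be 0, so g2 and in0 are equal.
Check with in0=0, in1=0, in2=0, in3=1:
g1 = in1 ⊕ in3 = 0 ⊕ 1 = 1
g2 = g1 ∧ in2 = 1 ∧ 0 = 0
g3 = g2 ⊕ in0 = 0 ⊕ 0 = 0
g4 = in1 ∨ g3 = 0 ∨ 0 = 0
So g4 = 0 as required.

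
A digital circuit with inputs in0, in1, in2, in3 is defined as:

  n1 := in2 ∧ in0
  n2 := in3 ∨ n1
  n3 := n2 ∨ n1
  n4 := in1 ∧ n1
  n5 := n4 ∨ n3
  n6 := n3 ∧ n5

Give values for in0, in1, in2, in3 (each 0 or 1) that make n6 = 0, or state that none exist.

in0=0, in1=1, in2=0, in3=0

n6 = n3 ∧ n5 must be 0, so at least one of n3, n5 is 0.
Check with in0=0, in1=1, in2=0, in3=0:
n1 = in2 ∧ in0 = 0 ∧ 0 = 0
n2 = in3 ∨ n1 = 0 ∨ 0 = 0
n3 = n2 ∨ n1 = 0 ∨ 0 = 0
n4 = in1 ∧ n1 = 1 ∧ 0 = 0
n5 = n4 ∨ n3 = 0 ∨ 0 = 0
n6 = n3 ∧ n5 = 0 ∧ 0 = 0
So n6 = 0 as required.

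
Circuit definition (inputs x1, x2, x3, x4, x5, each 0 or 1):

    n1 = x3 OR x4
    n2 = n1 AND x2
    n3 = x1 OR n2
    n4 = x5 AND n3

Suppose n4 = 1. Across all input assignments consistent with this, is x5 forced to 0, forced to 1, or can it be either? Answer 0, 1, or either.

n4 = x5 AND n3 must be 1, so both x5 = 1 and n3 = 1.
Every assignment with n4 = 1 has x5 = 1; there are 11 such assignment(s).

1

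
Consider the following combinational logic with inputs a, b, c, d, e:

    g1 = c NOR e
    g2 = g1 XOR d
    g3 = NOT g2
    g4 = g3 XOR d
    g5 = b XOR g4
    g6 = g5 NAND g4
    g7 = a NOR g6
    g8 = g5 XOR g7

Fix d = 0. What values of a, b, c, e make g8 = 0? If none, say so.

a=0, b=1, c=0, e=1

Check with d = 0 and a=0, b=1, c=0, e=1:
g1 = c NOR e = 0 NOR 1 = 0
g2 = g1 XOR d = 0 XOR 0 = 0
g3 = NOT g2 = NOT 0 = 1
g4 = g3 XOR d = 1 XOR 0 = 1
g5 = b XOR g4 = 1 XOR 1 = 0
g6 = g5 NAND g4 = 0 NAND 1 = 1
g7 = a NOR g6 = 0 NOR 1 = 0
g8 = g5 XOR g7 = 0 XOR 0 = 0
So g8 = 0.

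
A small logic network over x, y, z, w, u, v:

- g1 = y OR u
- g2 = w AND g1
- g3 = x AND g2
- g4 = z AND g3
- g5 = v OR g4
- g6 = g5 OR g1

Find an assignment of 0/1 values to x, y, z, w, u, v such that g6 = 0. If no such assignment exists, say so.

Check with x=0 y=0 z=1 w=1 u=0 v=0:
g1 = y OR u = 0 OR 0 = 0
g2 = w AND g1 = 1 AND 0 = 0
g3 = x AND g2 = 0 AND 0 = 0
g4 = z AND g3 = 1 AND 0 = 0
g5 = v OR g4 = 0 OR 0 = 0
g6 = g5 OR g1 = 0 OR 0 = 0
So g6 = 0 as required.

x=0 y=0 z=1 w=1 u=0 v=0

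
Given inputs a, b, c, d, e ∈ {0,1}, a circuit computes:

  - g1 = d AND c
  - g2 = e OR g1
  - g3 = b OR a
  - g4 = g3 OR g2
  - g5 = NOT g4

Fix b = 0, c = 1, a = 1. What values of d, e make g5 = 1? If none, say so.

no solution exists

With b = 0, c = 1, a = 1 fixed, none of the 4 settings of d, e give g5 = 1.
For example, with d=0, e=0:
g1 = d AND c = 0 AND 1 = 0
g2 = e OR g1 = 0 OR 0 = 0
g3 = b OR a = 0 OR 1 = 1
g4 = g3 OR g2 = 1 OR 0 = 1
g5 = NOT g4 = NOT 1 = 0
giving g5 = 0 ≠ 1.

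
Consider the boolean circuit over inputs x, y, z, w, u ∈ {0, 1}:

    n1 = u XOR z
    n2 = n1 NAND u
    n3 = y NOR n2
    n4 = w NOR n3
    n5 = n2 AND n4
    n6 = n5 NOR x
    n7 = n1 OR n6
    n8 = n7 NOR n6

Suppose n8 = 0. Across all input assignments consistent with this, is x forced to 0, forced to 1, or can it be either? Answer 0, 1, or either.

either

Both values of x occur among assignments with n8 = 0:
  x=0: x=0, y=0, z=0, w=0, u=1
  x=1: x=1, y=0, z=0, w=0, u=1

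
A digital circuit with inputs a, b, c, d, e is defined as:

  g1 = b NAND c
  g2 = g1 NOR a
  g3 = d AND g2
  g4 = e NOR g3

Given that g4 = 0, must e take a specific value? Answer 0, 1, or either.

Both values of e occur among assignments with g4 = 0:
  e=0: a=0, b=1, c=1, d=1, e=0
  e=1: a=0, b=0, c=0, d=0, e=1

either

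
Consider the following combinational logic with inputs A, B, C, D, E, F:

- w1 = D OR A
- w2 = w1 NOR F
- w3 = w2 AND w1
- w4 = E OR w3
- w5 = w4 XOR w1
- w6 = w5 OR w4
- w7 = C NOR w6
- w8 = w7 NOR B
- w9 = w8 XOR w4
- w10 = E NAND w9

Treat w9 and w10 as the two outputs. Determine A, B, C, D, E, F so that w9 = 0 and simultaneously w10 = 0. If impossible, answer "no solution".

no solution exists

Across all 64 input combinations, none give both w9 = 0 and w10 = 0.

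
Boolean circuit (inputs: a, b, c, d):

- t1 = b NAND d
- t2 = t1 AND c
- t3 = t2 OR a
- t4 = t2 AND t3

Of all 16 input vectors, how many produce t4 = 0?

10

t4 = t2 AND t3 must be 0, so at least one of t2, t3 is 0.
Enumerating the 16 input combinations, 10 give t4 = 0 and 6 give t4 = 1.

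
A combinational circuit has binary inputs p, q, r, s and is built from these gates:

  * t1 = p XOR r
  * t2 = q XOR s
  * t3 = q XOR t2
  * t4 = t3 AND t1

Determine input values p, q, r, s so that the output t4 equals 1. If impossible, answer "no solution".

Check with p=1, q=0, r=0, s=1:
t1 = p XOR r = 1 XOR 0 = 1
t2 = q XOR s = 0 XOR 1 = 1
t3 = q XOR t2 = 0 XOR 1 = 1
t4 = t3 AND t1 = 1 AND 1 = 1
So t4 = 1 as required.

p=1, q=0, r=0, s=1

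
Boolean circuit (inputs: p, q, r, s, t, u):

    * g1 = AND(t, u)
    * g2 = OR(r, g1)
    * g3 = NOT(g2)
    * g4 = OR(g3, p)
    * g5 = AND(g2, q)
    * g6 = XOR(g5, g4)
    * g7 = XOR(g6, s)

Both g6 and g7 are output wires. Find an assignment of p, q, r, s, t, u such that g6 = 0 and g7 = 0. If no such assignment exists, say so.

p=0, q=0, r=1, s=0, t=1, u=1

Check with p=0, q=0, r=1, s=0, t=1, u=1:
g1 = AND(t, u) = AND(1, 1) = 1
g2 = OR(r, g1) = OR(1, 1) = 1
g3 = NOT(g2) = NOT 1 = 0
g4 = OR(g3, p) = OR(0, 0) = 0
g5 = AND(g2, q) = AND(1, 0) = 0
g6 = XOR(g5, g4) = XOR(0, 0) = 0
g7 = XOR(g6, s) = XOR(0, 0) = 0
So g6 = 0 and g7 = 0.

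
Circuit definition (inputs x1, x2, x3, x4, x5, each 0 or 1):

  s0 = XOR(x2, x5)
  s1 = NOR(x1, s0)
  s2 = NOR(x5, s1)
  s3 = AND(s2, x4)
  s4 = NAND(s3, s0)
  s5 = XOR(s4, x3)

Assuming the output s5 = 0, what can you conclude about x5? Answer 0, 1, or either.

Both values of x5 occur among assignments with s5 = 0:
  x5=0: x1=0, x2=0, x3=1, x4=0, x5=0
  x5=1: x1=0, x2=0, x3=1, x4=0, x5=1

either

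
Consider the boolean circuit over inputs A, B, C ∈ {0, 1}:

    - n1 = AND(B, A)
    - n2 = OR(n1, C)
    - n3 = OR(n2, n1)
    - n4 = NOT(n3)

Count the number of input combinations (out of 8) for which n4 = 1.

3

n4 = NOT(n3) must be 1, so n3 = 0.
n3 = OR(n2, n1) must be 0, so both n2 = 0 and n1 = 0.
n2 = OR(n1, C) must be 0, so both n1 = 0 and C = 0.
Satisfying assignments:
  A=0, B=0, C=0
  A=0, B=1, C=0
  A=1, B=0, C=0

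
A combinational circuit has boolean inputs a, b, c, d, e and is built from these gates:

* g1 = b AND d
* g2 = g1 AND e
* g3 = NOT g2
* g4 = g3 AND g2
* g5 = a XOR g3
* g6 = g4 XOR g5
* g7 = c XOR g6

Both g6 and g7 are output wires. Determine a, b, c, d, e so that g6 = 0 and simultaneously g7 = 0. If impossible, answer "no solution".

a=0, b=1, c=0, d=1, e=1

Check with a=0, b=1, c=0, d=1, e=1:
g1 = b AND d = 1 AND 1 = 1
g2 = g1 AND e = 1 AND 1 = 1
g3 = NOT g2 = NOT 1 = 0
g4 = g3 AND g2 = 0 AND 1 = 0
g5 = a XOR g3 = 0 XOR 0 = 0
g6 = g4 XOR g5 = 0 XOR 0 = 0
g7 = c XOR g6 = 0 XOR 0 = 0
So g6 = 0 and g7 = 0.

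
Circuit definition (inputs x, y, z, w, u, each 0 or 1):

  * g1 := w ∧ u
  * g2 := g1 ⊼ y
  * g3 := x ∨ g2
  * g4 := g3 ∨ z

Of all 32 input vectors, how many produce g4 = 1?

31

g4 = g3 ∨ z must be 1, so at least one of g3, z is 1.
Enumerating the 32 input combinations, 31 give g4 = 1 and 1 give g4 = 0.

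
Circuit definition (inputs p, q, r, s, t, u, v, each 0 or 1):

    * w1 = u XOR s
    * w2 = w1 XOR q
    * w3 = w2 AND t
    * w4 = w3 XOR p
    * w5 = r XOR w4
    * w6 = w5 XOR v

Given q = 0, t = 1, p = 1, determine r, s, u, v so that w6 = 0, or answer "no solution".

w6 = w5 XOR v must be 0, so w5 and v are equal.
Check with q = 0, t = 1, p = 1 and r=1, s=1, u=0, v=1:
w1 = u XOR s = 0 XOR 1 = 1
w2 = w1 XOR q = 1 XOR 0 = 1
w3 = w2 AND t = 1 AND 1 = 1
w4 = w3 XOR p = 1 XOR 1 = 0
w5 = r XOR w4 = 1 XOR 0 = 1
w6 = w5 XOR v = 1 XOR 1 = 0
So w6 = 0.

r=1, s=1, u=0, v=1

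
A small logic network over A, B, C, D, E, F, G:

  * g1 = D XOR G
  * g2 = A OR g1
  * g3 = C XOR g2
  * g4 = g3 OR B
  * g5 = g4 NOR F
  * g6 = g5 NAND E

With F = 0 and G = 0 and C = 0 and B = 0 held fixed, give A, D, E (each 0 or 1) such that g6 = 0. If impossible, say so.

A=0, D=0, E=1

g6 = g5 NAND E must be 0, so both g5 = 1 and E = 1.
Check with F = 0 and G = 0 and C = 0 and B = 0 and A=0, D=0, E=1:
g1 = D XOR G = 0 XOR 0 = 0
g2 = A OR g1 = 0 OR 0 = 0
g3 = C XOR g2 = 0 XOR 0 = 0
g4 = g3 OR B = 0 OR 0 = 0
g5 = g4 NOR F = 0 NOR 0 = 1
g6 = g5 NAND E = 1 NAND 1 = 0
So g6 = 0.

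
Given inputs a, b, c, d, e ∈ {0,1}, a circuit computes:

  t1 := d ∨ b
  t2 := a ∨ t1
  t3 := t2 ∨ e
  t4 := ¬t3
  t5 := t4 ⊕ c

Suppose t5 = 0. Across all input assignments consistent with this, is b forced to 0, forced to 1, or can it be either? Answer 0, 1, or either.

Both values of b occur among assignments with t5 = 0:
  b=0: a=0, b=0, c=0, d=0, e=1
  b=1: a=0, b=1, c=0, d=0, e=0

either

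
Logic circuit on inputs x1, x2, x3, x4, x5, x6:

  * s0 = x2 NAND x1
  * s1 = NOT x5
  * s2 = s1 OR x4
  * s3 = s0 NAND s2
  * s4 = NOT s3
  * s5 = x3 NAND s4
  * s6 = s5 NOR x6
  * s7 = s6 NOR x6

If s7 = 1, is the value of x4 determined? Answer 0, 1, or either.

either

Both values of x4 occur among assignments with s7 = 1:
  x4=0: x1=0, x2=0, x3=0, x4=0, x5=0, x6=0
  x4=1: x1=0, x2=0, x3=0, x4=1, x5=0, x6=0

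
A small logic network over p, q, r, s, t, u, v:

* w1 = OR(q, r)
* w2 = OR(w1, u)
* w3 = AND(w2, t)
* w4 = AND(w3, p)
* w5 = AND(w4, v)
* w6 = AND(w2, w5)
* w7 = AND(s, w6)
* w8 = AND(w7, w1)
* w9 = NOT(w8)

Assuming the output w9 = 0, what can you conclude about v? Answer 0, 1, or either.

1

w9 = NOT(w8) must be 0, so w8 = 1.
Every assignment with w9 = 0 has v = 1; there are 6 such assignment(s).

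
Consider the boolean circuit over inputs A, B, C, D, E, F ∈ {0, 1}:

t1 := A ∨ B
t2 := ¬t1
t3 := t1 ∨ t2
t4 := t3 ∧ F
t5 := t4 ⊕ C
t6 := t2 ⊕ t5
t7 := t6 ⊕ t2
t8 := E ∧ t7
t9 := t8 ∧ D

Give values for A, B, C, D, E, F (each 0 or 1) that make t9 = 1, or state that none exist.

A=1, B=0, C=1, D=1, E=1, F=0

Check with A=1, B=0, C=1, D=1, E=1, F=0:
t1 = A ∨ B = 1 ∨ 0 = 1
t2 = ¬t1 = ¬1 = 0
t3 = t1 ∨ t2 = 1 ∨ 0 = 1
t4 = t3 ∧ F = 1 ∧ 0 = 0
t5 = t4 ⊕ C = 0 ⊕ 1 = 1
t6 = t2 ⊕ t5 = 0 ⊕ 1 = 1
t7 = t6 ⊕ t2 = 1 ⊕ 0 = 1
t8 = E ∧ t7 = 1 ∧ 1 = 1
t9 = t8 ∧ D = 1 ∧ 1 = 1
So t9 = 1 as required.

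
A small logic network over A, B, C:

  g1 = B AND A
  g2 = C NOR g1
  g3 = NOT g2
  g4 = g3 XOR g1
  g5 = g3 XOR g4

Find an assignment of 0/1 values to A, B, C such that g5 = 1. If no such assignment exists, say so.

g5 = g3 XOR g4 must be 1, so g3 and g4 differ.
Check with A=1, B=1, C=0:
g1 = B AND A = 1 AND 1 = 1
g2 = C NOR g1 = 0 NOR 1 = 0
g3 = NOT g2 = NOT 0 = 1
g4 = g3 XOR g1 = 1 XOR 1 = 0
g5 = g3 XOR g4 = 1 XOR 0 = 1
So g5 = 1 as required.

A=1, B=1, C=0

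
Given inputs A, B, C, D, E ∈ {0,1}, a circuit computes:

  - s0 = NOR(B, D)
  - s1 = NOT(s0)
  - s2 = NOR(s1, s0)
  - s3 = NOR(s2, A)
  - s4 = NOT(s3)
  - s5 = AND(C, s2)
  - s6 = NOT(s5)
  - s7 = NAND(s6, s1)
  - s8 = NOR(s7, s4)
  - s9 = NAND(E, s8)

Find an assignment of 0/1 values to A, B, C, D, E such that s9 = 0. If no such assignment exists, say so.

Check with A=0, B=0, C=1, D=1, E=1:
s0 = NOR(B, D) = NOR(0, 1) = 0
s1 = NOT(s0) = NOT 0 = 1
s2 = NOR(s1, s0) = NOR(1, 0) = 0
s3 = NOR(s2, A) = NOR(0, 0) = 1
s4 = NOT(s3) = NOT 1 = 0
s5 = AND(C, s2) = AND(1, 0) = 0
s6 = NOT(s5) = NOT 0 = 1
s7 = NAND(s6, s1) = NAND(1, 1) = 0
s8 = NOR(s7, s4) = NOR(0, 0) = 1
s9 = NAND(E, s8) = NAND(1, 1) = 0
So s9 = 0 as required.

A=0, B=0, C=1, D=1, E=1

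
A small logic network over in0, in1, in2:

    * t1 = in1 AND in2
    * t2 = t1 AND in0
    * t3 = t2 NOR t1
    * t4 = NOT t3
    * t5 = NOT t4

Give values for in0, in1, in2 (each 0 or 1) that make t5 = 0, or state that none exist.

in0=0, in1=1, in2=1

t5 = NOT t4 must be 0, so t4 = 1.
t4 = NOT t3 must be 1, so t3 = 0.
Check with in0=0, in1=1, in2=1:
t1 = in1 AND in2 = 1 AND 1 = 1
t2 = t1 AND in0 = 1 AND 0 = 0
t3 = t2 NOR t1 = 0 NOR 1 = 0
t4 = NOT t3 = NOT 0 = 1
t5 = NOT t4 = NOT 1 = 0
So t5 = 0 as required.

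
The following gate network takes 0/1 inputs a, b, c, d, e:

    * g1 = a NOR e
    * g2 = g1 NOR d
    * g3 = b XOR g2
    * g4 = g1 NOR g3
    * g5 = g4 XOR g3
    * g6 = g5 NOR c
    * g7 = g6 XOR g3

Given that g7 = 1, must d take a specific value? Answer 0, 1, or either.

either

Both values of d occur among assignments with g7 = 1:
  d=0: a=0, b=0, c=0, d=0, e=0
  d=1: a=0, b=0, c=0, d=1, e=0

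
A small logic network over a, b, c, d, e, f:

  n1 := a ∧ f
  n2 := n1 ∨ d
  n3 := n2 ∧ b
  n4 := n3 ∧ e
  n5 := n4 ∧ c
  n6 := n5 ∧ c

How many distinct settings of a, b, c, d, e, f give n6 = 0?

59

n6 = n5 ∧ c must be 0, so at least one of n5, c is 0.
Enumerating the 64 input combinations, 59 give n6 = 0 and 5 give n6 = 1.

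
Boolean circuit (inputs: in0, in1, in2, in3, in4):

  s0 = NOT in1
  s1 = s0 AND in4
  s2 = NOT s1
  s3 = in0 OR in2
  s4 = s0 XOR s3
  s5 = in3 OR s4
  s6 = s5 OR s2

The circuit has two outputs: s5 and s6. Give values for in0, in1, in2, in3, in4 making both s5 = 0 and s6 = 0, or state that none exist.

in0=0, in1=0, in2=1, in3=0, in4=1

Check with in0=0, in1=0, in2=1, in3=0, in4=1:
s0 = NOT in1 = NOT 0 = 1
s1 = s0 AND in4 = 1 AND 1 = 1
s2 = NOT s1 = NOT 1 = 0
s3 = in0 OR in2 = 0 OR 1 = 1
s4 = s0 XOR s3 = 1 XOR 1 = 0
s5 = in3 OR s4 = 0 OR 0 = 0
s6 = s5 OR s2 = 0 OR 0 = 0
So s5 = 0 and s6 = 0.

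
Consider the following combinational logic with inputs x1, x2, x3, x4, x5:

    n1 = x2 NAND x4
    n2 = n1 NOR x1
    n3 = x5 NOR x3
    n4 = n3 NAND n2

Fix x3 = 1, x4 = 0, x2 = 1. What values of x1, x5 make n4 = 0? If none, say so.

With x3 = 1, x4 = 0, x2 = 1 fixed, none of the 4 settings of x1, x5 give n4 = 0.
For example, with x1=1, x5=1:
n1 = x2 NAND x4 = 1 NAND 0 = 1
n2 = n1 NOR x1 = 1 NOR 1 = 0
n3 = x5 NOR x3 = 1 NOR 1 = 0
n4 = n3 NAND n2 = 0 NAND 0 = 1
giving n4 = 1 ≠ 0.

no solution exists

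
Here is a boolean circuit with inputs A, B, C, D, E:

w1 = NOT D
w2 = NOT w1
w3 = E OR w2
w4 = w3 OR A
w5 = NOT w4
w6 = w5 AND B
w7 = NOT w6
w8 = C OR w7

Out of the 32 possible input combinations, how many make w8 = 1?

w8 = C OR w7 must be 1, so at least one of C, w7 is 1.
Enumerating the 32 input combinations, 31 give w8 = 1 and 1 give w8 = 0.

31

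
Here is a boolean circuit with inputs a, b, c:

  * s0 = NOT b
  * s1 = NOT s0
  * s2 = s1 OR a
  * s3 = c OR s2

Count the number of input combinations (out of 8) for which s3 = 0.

1

s3 = c OR s2 must be 0, so both c = 0 and s2 = 0.
s2 = s1 OR a must be 0, so both s1 = 0 and a = 0.
Satisfying assignments:
  a=0, b=0, c=0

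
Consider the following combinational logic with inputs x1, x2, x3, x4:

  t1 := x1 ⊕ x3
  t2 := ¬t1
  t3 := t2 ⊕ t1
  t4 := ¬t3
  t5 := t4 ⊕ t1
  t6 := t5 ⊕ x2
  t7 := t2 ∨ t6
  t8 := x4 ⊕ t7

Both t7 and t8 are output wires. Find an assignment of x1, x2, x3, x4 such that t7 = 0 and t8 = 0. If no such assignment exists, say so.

x1=1, x2=1, x3=0, x4=0

Check with x1=1, x2=1, x3=0, x4=0:
t1 = x1 ⊕ x3 = 1 ⊕ 0 = 1
t2 = ¬t1 = ¬1 = 0
t3 = t2 ⊕ t1 = 0 ⊕ 1 = 1
t4 = ¬t3 = ¬1 = 0
t5 = t4 ⊕ t1 = 0 ⊕ 1 = 1
t6 = t5 ⊕ x2 = 1 ⊕ 1 = 0
t7 = t2 ∨ t6 = 0 ∨ 0 = 0
t8 = x4 ⊕ t7 = 0 ⊕ 0 = 0
So t7 = 0 and t8 = 0.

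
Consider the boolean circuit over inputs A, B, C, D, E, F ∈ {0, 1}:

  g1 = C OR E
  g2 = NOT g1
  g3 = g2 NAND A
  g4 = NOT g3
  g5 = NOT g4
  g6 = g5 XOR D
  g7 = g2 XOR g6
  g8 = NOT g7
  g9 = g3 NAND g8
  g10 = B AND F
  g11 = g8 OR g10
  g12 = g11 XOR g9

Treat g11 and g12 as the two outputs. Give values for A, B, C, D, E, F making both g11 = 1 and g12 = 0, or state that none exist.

A=1 B=1 C=0 D=1 E=0 F=1

Check with A=1 B=1 C=0 D=1 E=0 F=1:
g1 = C OR E = 0 OR 0 = 0
g2 = NOT g1 = NOT 0 = 1
g3 = g2 NAND A = 1 NAND 1 = 0
g4 = NOT g3 = NOT 0 = 1
g5 = NOT g4 = NOT 1 = 0
g6 = g5 XOR D = 0 XOR 1 = 1
g7 = g2 XOR g6 = 1 XOR 1 = 0
g8 = NOT g7 = NOT 0 = 1
g9 = g3 NAND g8 = 0 NAND 1 = 1
g10 = B AND F = 1 AND 1 = 1
g11 = g8 OR g10 = 1 OR 1 = 1
g12 = g11 XOR g9 = 1 XOR 1 = 0
So g11 = 1 and g12 = 0.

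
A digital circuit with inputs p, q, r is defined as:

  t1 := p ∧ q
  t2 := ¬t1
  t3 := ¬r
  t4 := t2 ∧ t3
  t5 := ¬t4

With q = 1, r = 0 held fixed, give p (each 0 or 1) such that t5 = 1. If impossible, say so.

Check with q = 1, r = 0 and p=1:
t1 = p ∧ q = 1 ∧ 1 = 1
t2 = ¬t1 = ¬1 = 0
t3 = ¬r = ¬0 = 1
t4 = t2 ∧ t3 = 0 ∧ 1 = 0
t5 = ¬t4 = ¬0 = 1
So t5 = 1.

p=1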